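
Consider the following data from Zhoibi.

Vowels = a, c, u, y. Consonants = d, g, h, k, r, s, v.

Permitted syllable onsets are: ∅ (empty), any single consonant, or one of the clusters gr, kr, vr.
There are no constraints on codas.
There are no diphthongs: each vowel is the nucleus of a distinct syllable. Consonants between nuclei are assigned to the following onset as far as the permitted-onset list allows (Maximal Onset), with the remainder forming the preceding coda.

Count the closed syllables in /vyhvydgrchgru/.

3

The vowels are y, y, c, u — 4 nuclei, so 4 syllables.
V1 /y/ – V2 /y/: /hv/ — longest licit onset from the right is /v/, leaving /h/ as coda.
V2 /y/ – V3 /c/: /dgr/ — longest licit onset from the right is /gr/, leaving /d/ as coda.
V3 /c/ – V4 /u/: /hgr/; trying suffixes from longest down, /gr/ is the first permitted one, so coda /h/ | onset /gr/.
Syllabification: vyh.vyd.grch.gru.
Classifying each syllable: /vyh/ (closed), /vyd/ (closed), /grch/ (closed), /gru/ (open).
Closed syllables: 3.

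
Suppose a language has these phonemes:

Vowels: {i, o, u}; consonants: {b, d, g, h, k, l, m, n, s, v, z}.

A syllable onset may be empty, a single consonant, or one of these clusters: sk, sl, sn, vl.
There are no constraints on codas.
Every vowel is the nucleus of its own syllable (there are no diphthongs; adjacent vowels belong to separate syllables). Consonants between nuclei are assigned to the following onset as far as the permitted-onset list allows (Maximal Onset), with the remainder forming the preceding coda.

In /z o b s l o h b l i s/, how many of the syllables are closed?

The vowels are o, o, i — 3 nuclei, so 3 syllables.
/o…o/ gap (V1→V2): /bsl/ splits as /b/ + /sl/ (/sl/ is the longest suffix that is a licit onset).
/o…i/ gap (V2→V3): /hbl/ — longest licit onset from the right is /l/, leaving /hb/ as coda.
So the parse is zob.slohb.lis.
Classifying each syllable: /zob/ (closed), /slohb/ (closed), /lis/ (closed).
Closed syllables: 3.

3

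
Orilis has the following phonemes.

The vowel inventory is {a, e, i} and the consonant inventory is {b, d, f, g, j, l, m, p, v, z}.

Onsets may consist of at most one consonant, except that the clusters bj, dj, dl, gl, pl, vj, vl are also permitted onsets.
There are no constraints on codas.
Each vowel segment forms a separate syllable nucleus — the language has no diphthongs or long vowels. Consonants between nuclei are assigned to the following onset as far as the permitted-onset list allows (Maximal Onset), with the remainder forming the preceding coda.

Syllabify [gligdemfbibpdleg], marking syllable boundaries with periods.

The vowels are i, e, i, e — 4 nuclei, so 4 syllables.
/i…e/ gap (V1→V2): /gd/ splits as /g/ + /d/ (/d/ is the longest suffix that is a licit onset).
/e…i/ gap (V2→V3): /mfb/ — longest licit onset from the right is /b/, leaving /mf/ as coda.
/i…e/ gap (V3→V4): /bpdl/ — longest licit onset from the right is /dl/, leaving /bp/ as coda.

glig.demf.bibp.dleg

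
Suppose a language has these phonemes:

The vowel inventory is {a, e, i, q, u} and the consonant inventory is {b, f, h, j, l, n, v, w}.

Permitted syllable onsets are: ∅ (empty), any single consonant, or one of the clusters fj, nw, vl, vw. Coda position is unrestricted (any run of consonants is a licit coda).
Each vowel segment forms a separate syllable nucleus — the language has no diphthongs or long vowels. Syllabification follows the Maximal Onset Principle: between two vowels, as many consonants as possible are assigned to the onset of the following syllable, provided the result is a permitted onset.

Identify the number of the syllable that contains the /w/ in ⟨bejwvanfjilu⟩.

1

Nuclei (vowels): e, a, i, u → 4 syllables.
σ1/σ2 boundary: cluster /jwv/ — the longest permitted-onset suffix is /v/; onset = /v/, preceding coda = /jw/.
σ2/σ3 boundary: /nfj/ splits as /n/ + /fj/ (/fj/ is the longest suffix that is a licit onset).
σ3/σ4 boundary: just /l/ — single C goes to the following onset.
So the parse is bejw.van.fji.lu.
The /w/ is in the coda of syllable 1 (/bejw/).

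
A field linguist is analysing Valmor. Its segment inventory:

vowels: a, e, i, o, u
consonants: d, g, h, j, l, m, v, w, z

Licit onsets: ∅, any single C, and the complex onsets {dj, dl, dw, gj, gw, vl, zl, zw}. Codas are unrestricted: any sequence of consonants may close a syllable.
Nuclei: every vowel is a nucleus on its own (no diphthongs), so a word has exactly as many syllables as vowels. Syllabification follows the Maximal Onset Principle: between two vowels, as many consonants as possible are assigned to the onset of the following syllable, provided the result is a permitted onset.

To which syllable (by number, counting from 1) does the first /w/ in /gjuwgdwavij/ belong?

Nuclei (vowels): u, a, i → 3 syllables.
Between /u/ (V1) and /a/ (V2): /wgdw/ — longest licit onset from the right is /dw/, leaving /wg/ as coda.
Between /a/ (V2) and /i/ (V3): /v/ → onset of the next syllable (single consonants are always licit onsets).
So the parse is gjuwg.dwa.vij.
The first /w/ is in the coda of syllable 1 (/gjuwg/).

1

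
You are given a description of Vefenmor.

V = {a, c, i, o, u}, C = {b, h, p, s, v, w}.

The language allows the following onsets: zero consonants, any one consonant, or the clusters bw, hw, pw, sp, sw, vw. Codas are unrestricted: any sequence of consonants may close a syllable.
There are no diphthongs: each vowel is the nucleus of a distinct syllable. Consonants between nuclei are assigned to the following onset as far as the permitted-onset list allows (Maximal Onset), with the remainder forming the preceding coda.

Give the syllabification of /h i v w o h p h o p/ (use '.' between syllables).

hi.vwohp.hop

The vowels are i, o, o — 3 nuclei, so 3 syllables.
V1 /i/ – V2 /o/: cluster /vw/ — /vw/ is itself a permitted onset, so the whole cluster goes right; preceding coda = ∅.
V2 /o/ – V3 /o/: /hph/ splits as /hp/ + /h/ (/h/ is the longest suffix that is a licit onset).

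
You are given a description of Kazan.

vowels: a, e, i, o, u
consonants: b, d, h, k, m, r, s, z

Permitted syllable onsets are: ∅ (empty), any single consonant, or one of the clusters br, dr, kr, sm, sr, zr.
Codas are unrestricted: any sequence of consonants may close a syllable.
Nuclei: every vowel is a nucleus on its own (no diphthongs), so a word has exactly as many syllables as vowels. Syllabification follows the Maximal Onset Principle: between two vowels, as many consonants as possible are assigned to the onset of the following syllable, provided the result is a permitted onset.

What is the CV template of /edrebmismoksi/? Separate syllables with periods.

V.CCVC.CV.CCVC.CV

The vowels are e, e, i, o, i — 5 nuclei, so 5 syllables.
Between /e/ (V1) and /e/ (V2): cluster /dr/ — /dr/ is itself a permitted onset, so the whole cluster goes right; preceding coda = ∅.
Between /e/ (V2) and /i/ (V3): cluster /bm/ — the longest permitted-onset suffix is /m/; onset = /m/, preceding coda = /b/.
Between /i/ (V3) and /o/ (V4): /sm/ — entire cluster is a permitted onset → onset /sm/, coda ∅.
Between /o/ (V4) and /i/ (V5): /ks/ — longest licit onset from the right is /s/, leaving /k/ as coda.
Putting it together: e.dreb.mi.smok.si.
Mapping each syllable to C/V: /e/ → V, /dreb/ → CCVC, /mi/ → CV, /smok/ → CCVC, /si/ → CV.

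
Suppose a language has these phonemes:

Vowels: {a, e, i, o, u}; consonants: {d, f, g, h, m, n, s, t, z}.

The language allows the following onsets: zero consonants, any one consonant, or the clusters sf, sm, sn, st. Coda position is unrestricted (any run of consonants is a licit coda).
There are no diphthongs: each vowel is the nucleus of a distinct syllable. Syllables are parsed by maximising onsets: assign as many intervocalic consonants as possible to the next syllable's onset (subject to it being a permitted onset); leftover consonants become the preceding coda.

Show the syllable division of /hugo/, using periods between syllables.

Vowels present: u, o; each is a nucleus, giving 2 syllables.
Between /u/ (V1) and /o/ (V2): /g/ is a single consonant, so it becomes the next onset.

hu.go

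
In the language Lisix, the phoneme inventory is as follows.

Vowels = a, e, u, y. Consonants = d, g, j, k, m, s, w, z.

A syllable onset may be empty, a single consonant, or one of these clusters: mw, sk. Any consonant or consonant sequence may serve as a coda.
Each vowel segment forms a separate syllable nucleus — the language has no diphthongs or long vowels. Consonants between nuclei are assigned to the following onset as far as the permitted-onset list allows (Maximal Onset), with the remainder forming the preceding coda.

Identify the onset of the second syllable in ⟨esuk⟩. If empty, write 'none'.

s

The vowels are e, u — 2 nuclei, so 2 syllables.
V1 /e/ – V2 /u/: /s/ → onset of the next syllable (single consonants are always licit onsets).
Result: e.suk.
Syllable 2 is /suk/: onset /s/, nucleus /u/, coda /k/.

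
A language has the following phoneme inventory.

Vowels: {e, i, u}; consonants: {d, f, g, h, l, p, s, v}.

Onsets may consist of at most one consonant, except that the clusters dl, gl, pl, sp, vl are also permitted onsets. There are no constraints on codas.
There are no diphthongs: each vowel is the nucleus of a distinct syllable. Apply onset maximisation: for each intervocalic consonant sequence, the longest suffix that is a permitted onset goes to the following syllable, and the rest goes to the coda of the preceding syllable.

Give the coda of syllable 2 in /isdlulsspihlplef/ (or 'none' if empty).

ls

Nuclei (vowels): i, u, i, e → 4 syllables.
/i…u/ gap (V1→V2): /sdl/; trying suffixes from longest down, /dl/ is the first permitted one, so coda /s/ | onset /dl/.
/u…i/ gap (V2→V3): cluster /lssp/ — the longest permitted-onset suffix is /sp/; onset = /sp/, preceding coda = /ls/.
/i…e/ gap (V3→V4): /hlpl/ splits as /hl/ + /pl/ (/pl/ is the longest suffix that is a licit onset).
Result: is.dluls.spihl.plef.
Syllable 2 is /dluls/: onset /dl/, nucleus /u/, coda /ls/.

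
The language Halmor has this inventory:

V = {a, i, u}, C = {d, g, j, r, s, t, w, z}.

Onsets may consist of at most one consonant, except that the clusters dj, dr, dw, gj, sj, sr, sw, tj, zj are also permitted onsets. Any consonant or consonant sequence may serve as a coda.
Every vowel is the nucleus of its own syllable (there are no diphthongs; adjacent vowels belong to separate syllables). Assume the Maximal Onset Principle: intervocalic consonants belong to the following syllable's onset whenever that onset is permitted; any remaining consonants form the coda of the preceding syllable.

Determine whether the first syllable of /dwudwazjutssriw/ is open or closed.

Nuclei (vowels): u, a, u, i → 4 syllables.
Between /u/ (V1) and /a/ (V2): /dw/ — entire cluster is a permitted onset → onset /dw/, coda ∅.
Between /a/ (V2) and /u/ (V3): cluster /zj/ — /zj/ is itself a permitted onset, so the whole cluster goes right; preceding coda = ∅.
Between /u/ (V3) and /i/ (V4): /tssr/; trying suffixes from longest down, /sr/ is the first permitted one, so coda /ts/ | onset /sr/.
Putting it together: dwu.dwa.zjuts.sriw.
Syllable 1 is /dwu/; it ends in its nucleus with no coda, so it is open.

open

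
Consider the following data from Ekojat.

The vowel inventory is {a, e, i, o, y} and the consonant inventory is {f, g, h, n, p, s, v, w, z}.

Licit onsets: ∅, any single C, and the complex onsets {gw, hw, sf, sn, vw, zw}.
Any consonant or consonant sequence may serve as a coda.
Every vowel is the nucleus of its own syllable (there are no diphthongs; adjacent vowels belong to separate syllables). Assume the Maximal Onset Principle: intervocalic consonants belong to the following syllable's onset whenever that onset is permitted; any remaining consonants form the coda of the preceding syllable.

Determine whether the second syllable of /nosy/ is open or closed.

open

Vowels present: o, y; each is a nucleus, giving 2 syllables.
V1 /o/ – V2 /y/: /s/ → onset of the next syllable (single consonants are always licit onsets).
So the parse is no.sy.
Syllable 2 is /sy/; it ends in its nucleus with no coda, so it is open.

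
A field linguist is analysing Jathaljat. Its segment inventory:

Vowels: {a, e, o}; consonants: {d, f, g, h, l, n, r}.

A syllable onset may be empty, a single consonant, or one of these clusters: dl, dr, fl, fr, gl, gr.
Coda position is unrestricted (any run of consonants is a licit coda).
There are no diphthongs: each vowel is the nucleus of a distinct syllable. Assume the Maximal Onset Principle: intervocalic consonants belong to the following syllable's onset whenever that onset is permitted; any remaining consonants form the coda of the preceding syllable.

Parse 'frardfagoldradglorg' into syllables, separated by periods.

frard.fa.gol.drad.glorg

Nuclei (vowels): a, a, o, a, o → 5 syllables.
Between /a/ (V1) and /a/ (V2): /rdf/; trying suffixes from longest down, /f/ is the first permitted one, so coda /rd/ | onset /f/.
Between /a/ (V2) and /o/ (V3): just /g/ — single C goes to the following onset.
Between /o/ (V3) and /a/ (V4): /ldr/ splits as /l/ + /dr/ (/dr/ is the longest suffix that is a licit onset).
Between /a/ (V4) and /o/ (V5): /dgl/ — longest licit onset from the right is /gl/, leaving /d/ as coda.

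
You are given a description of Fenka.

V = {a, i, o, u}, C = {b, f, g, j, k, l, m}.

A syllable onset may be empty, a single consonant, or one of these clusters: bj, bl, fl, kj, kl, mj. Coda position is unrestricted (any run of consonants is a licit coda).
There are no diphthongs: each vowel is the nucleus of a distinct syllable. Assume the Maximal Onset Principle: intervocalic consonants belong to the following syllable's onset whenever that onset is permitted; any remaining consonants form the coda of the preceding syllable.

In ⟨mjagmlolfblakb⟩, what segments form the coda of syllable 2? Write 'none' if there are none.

The vowels are a, o, a — 3 nuclei, so 3 syllables.
V1 /a/ – V2 /o/: cluster /gml/ — the longest permitted-onset suffix is /l/; onset = /l/, preceding coda = /gm/.
V2 /o/ – V3 /a/: cluster /lfbl/ — the longest permitted-onset suffix is /bl/; onset = /bl/, preceding coda = /lf/.
Syllabification: mjagm.lolf.blakb.
Syllable 2 is /lolf/: onset /l/, nucleus /o/, coda /lf/.

lf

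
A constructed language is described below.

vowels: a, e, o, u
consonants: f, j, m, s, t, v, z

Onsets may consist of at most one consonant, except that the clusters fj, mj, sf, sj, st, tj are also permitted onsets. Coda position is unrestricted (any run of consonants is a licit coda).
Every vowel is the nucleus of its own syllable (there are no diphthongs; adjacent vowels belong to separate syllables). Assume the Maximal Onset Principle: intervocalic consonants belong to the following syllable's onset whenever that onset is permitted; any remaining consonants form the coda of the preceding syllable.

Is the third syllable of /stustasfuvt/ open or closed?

closed

Vowels present: u, a, u; each is a nucleus, giving 3 syllables.
/u…a/ gap (V1→V2): /st/ — entire cluster is a permitted onset → onset /st/, coda ∅.
/a…u/ gap (V2→V3): cluster /sf/ — /sf/ is itself a permitted onset, so the whole cluster goes right; preceding coda = ∅.
Result: stu.sta.sfuvt.
Syllable 3 is /sfuvt/ with coda /vt/, so it is closed.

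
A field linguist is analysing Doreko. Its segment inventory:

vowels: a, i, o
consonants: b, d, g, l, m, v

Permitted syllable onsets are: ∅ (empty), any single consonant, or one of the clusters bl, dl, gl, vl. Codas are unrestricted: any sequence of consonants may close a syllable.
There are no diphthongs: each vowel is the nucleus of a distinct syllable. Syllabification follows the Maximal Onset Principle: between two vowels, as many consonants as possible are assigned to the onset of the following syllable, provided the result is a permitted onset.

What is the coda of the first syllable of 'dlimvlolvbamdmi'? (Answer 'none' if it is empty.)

m

The vowels are i, o, a, i — 4 nuclei, so 4 syllables.
/i…o/ gap (V1→V2): cluster /mvl/ — the longest permitted-onset suffix is /vl/; onset = /vl/, preceding coda = /m/.
/o…a/ gap (V2→V3): /lvb/; trying suffixes from longest down, /b/ is the first permitted one, so coda /lv/ | onset /b/.
/a…i/ gap (V3→V4): /mdm/ splits as /md/ + /m/ (/m/ is the longest suffix that is a licit onset).
Syllabification: dlim.vlolv.bamd.mi.
Syllable 1 is /dlim/: onset /dl/, nucleus /i/, coda /m/.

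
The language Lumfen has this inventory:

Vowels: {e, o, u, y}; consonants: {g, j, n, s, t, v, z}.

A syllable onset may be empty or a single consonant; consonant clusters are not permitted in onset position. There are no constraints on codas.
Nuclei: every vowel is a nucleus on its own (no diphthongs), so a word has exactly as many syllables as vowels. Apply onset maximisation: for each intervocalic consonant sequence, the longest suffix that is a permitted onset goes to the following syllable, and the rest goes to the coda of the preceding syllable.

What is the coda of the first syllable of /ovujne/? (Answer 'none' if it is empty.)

The vowels are o, u, e — 3 nuclei, so 3 syllables.
V1 /o/ – V2 /u/: just /v/ — single C goes to the following onset.
V2 /u/ – V3 /e/: /jn/; trying suffixes from longest down, /n/ is the first permitted one, so coda /j/ | onset /n/.
Result: o.vuj.ne.
Syllable 1 is /o/: onset ∅, nucleus /o/, coda ∅.

none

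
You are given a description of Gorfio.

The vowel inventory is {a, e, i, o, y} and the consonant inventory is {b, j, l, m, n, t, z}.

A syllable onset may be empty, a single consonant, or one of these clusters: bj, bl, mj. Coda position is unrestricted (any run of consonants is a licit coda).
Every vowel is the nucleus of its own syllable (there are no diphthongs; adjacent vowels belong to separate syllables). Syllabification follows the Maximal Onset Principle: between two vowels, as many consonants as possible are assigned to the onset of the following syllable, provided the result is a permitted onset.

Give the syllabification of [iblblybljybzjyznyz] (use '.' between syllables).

ibl.blybl.jybz.jyz.nyz

Nuclei (vowels): i, y, y, y, y → 5 syllables.
V1 /i/ – V2 /y/: cluster /blbl/ — the longest permitted-onset suffix is /bl/; onset = /bl/, preceding coda = /bl/.
V2 /y/ – V3 /y/: cluster /blj/ — the longest permitted-onset suffix is /j/; onset = /j/, preceding coda = /bl/.
V3 /y/ – V4 /y/: /bzj/ — longest licit onset from the right is /j/, leaving /bz/ as coda.
V4 /y/ – V5 /y/: /zn/; trying suffixes from longest down, /n/ is the first permitted one, so coda /z/ | onset /n/.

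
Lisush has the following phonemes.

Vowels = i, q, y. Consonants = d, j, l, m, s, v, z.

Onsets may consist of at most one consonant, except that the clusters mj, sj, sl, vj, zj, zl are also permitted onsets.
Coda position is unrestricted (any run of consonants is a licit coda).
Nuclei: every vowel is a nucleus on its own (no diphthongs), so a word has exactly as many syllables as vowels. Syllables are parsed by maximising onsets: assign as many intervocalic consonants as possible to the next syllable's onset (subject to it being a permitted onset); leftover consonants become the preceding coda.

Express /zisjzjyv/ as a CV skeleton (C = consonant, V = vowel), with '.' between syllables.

CVCC.CCVC

The vowels are i, y — 2 nuclei, so 2 syllables.
σ1/σ2 boundary: /sjzj/; trying suffixes from longest down, /zj/ is the first permitted one, so coda /sj/ | onset /zj/.
So the parse is zisj.zjyv.
Mapping each syllable to C/V: /zisj/ → CVCC, /zjyv/ → CCVC.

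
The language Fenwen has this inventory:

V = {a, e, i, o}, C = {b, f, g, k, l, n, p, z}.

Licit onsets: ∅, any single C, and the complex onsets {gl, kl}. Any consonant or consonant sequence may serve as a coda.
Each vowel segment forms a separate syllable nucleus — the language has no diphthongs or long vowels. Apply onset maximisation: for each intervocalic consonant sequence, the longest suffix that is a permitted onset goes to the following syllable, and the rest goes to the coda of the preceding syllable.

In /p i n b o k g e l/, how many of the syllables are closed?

Vowels present: i, o, e; each is a nucleus, giving 3 syllables.
Between /i/ (V1) and /o/ (V2): cluster /nb/ — the longest permitted-onset suffix is /b/; onset = /b/, preceding coda = /n/.
Between /o/ (V2) and /e/ (V3): /kg/; trying suffixes from longest down, /g/ is the first permitted one, so coda /k/ | onset /g/.
Result: pin.bok.gel.
Classifying each syllable: /pin/ (closed), /bok/ (closed), /gel/ (closed).
Closed syllables: 3.

3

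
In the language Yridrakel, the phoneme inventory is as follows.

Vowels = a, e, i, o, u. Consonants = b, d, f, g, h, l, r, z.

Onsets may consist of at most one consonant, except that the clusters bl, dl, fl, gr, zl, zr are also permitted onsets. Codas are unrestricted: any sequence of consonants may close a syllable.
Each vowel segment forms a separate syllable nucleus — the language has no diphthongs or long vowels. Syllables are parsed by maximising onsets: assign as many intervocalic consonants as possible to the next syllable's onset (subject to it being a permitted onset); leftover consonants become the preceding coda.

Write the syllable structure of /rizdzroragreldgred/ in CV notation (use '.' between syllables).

The vowels are i, o, a, e, e — 5 nuclei, so 5 syllables.
σ1/σ2 boundary: cluster /zdzr/ — the longest permitted-onset suffix is /zr/; onset = /zr/, preceding coda = /zd/.
σ2/σ3 boundary: /r/ → onset of the next syllable (single consonants are always licit onsets).
σ3/σ4 boundary: cluster /gr/ — /gr/ is itself a permitted onset, so the whole cluster goes right; preceding coda = ∅.
σ4/σ5 boundary: /ldgr/ splits as /ld/ + /gr/ (/gr/ is the longest suffix that is a licit onset).
Result: rizd.zro.ra.greld.gred.
Mapping each syllable to C/V: /rizd/ → CVCC, /zro/ → CCV, /ra/ → CV, /greld/ → CCVCC, /gred/ → CCVC.

CVCC.CCV.CV.CCVCC.CCVC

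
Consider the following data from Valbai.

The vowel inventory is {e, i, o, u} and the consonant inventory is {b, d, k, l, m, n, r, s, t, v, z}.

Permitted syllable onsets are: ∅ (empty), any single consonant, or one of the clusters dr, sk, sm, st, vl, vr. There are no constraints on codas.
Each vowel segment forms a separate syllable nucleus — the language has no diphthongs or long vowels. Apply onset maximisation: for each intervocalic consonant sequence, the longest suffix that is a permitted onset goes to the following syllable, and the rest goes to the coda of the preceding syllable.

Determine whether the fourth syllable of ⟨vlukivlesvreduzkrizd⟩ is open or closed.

open

Nuclei (vowels): u, i, e, e, u, i → 6 syllables.
/u…i/ gap (V1→V2): /k/ → onset of the next syllable (single consonants are always licit onsets).
/i…e/ gap (V2→V3): /vl/ — entire cluster is a permitted onset → onset /vl/, coda ∅.
/e…e/ gap (V3→V4): cluster /svr/ — the longest permitted-onset suffix is /vr/; onset = /vr/, preceding coda = /s/.
/e…u/ gap (V4→V5): just /d/ — single C goes to the following onset.
/u…i/ gap (V5→V6): /zkr/ splits as /zk/ + /r/ (/r/ is the longest suffix that is a licit onset).
Putting it together: vlu.ki.vles.vre.duzk.rizd.
Syllable 4 is /vre/; it ends in its nucleus with no coda, so it is open.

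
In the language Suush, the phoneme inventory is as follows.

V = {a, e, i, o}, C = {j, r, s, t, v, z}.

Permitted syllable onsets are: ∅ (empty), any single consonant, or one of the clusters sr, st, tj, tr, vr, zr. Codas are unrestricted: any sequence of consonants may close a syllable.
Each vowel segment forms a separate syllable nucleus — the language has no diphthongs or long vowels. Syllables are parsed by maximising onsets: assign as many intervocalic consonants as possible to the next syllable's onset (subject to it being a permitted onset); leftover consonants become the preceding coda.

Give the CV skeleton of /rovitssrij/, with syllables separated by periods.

The vowels are o, i, i — 3 nuclei, so 3 syllables.
/o…i/ gap (V1→V2): /v/ → onset of the next syllable (single consonants are always licit onsets).
/i…i/ gap (V2→V3): /tssr/ — longest licit onset from the right is /sr/, leaving /ts/ as coda.
Result: ro.vits.srij.
Mapping each syllable to C/V: /ro/ → CV, /vits/ → CVCC, /srij/ → CCVC.

CV.CVCC.CCVC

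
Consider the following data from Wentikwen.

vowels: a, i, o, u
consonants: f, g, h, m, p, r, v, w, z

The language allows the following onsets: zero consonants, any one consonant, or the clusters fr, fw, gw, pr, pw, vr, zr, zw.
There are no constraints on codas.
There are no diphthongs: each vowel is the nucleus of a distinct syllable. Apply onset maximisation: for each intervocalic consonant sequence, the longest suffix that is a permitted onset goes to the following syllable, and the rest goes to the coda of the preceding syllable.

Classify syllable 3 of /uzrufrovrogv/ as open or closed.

open

Vowels present: u, u, o, o; each is a nucleus, giving 4 syllables.
/u…u/ gap (V1→V2): /zr/ — entire cluster is a permitted onset → onset /zr/, coda ∅.
/u…o/ gap (V2→V3): /fr/ — entire cluster is a permitted onset → onset /fr/, coda ∅.
/o…o/ gap (V3→V4): /vr/ is a licit onset in full, so it all attaches to the next syllable.
Putting it together: u.zru.fro.vrogv.
Syllable 3 is /fro/; it ends in its nucleus with no coda, so it is open.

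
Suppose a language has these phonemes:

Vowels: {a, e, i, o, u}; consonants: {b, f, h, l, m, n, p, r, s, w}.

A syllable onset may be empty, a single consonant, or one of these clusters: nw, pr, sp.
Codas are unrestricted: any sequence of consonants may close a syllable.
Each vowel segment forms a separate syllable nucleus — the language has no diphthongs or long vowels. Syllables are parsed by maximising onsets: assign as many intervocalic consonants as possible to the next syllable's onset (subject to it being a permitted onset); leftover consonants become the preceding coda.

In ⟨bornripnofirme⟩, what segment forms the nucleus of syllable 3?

Nuclei (vowels): o, i, o, i, e → 5 syllables.
The third nucleus (vowel 3 from the left) is /o/.

o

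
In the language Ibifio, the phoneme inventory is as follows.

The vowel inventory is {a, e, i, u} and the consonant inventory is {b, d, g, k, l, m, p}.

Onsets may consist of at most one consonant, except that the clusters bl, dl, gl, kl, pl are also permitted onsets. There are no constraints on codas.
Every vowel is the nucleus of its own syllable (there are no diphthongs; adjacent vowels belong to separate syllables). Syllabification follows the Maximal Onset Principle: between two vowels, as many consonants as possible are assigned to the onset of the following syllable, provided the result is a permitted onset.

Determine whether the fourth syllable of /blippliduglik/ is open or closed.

closed

Nuclei (vowels): i, i, u, i → 4 syllables.
σ1/σ2 boundary: /ppl/ — longest licit onset from the right is /pl/, leaving /p/ as coda.
σ2/σ3 boundary: /d/ is a single consonant, so it becomes the next onset.
σ3/σ4 boundary: cluster /gl/ — /gl/ is itself a permitted onset, so the whole cluster goes right; preceding coda = ∅.
Result: blip.pli.du.glik.
Syllable 4 is /glik/ with coda /k/, so it is closed.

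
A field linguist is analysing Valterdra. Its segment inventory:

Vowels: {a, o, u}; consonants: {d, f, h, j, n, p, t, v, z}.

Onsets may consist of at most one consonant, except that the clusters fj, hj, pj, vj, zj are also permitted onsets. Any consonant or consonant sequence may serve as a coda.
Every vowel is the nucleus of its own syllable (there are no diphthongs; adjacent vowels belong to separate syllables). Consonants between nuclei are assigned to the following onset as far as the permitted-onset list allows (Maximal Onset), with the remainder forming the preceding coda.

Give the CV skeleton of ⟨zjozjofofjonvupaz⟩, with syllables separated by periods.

CCV.CCV.CV.CCVC.CV.CVC

Nuclei (vowels): o, o, o, o, u, a → 6 syllables.
Between /o/ (V1) and /o/ (V2): /zj/ — entire cluster is a permitted onset → onset /zj/, coda ∅.
Between /o/ (V2) and /o/ (V3): just /f/ — single C goes to the following onset.
Between /o/ (V3) and /o/ (V4): /fj/ is a licit onset in full, so it all attaches to the next syllable.
Between /o/ (V4) and /u/ (V5): /nv/; trying suffixes from longest down, /v/ is the first permitted one, so coda /n/ | onset /v/.
Between /u/ (V5) and /a/ (V6): /p/ is a single consonant, so it becomes the next onset.
Putting it together: zjo.zjo.fo.fjon.vu.paz.
Mapping each syllable to C/V: /zjo/ → CCV, /zjo/ → CCV, /fo/ → CV, /fjon/ → CCVC, /vu/ → CV, /paz/ → CVC.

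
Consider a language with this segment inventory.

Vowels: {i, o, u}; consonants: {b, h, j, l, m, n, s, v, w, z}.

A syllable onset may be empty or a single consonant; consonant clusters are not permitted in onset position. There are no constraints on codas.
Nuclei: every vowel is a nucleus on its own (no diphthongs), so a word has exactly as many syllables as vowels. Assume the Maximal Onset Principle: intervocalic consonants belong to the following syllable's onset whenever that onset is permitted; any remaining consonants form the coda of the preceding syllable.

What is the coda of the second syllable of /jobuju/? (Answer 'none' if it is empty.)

Vowels present: o, u, u; each is a nucleus, giving 3 syllables.
V1 /o/ – V2 /u/: just /b/ — single C goes to the following onset.
V2 /u/ – V3 /u/: /j/ is a single consonant, so it becomes the next onset.
Result: jo.bu.ju.
Syllable 2 is /bu/: onset /b/, nucleus /u/, coda ∅.

none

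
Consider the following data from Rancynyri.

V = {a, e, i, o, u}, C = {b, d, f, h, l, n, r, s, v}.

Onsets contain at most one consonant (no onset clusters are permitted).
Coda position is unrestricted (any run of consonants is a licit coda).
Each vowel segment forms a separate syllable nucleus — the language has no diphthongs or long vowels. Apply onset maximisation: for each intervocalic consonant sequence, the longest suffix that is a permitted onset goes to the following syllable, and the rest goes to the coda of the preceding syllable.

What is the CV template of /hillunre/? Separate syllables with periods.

CVC.CVC.CV

Nuclei (vowels): i, u, e → 3 syllables.
V1 /i/ – V2 /u/: /ll/ — longest licit onset from the right is /l/, leaving /l/ as coda.
V2 /u/ – V3 /e/: /nr/ — longest licit onset from the right is /r/, leaving /n/ as coda.
So the parse is hil.lun.re.
Mapping each syllable to C/V: /hil/ → CVC, /lun/ → CVC, /re/ → CV.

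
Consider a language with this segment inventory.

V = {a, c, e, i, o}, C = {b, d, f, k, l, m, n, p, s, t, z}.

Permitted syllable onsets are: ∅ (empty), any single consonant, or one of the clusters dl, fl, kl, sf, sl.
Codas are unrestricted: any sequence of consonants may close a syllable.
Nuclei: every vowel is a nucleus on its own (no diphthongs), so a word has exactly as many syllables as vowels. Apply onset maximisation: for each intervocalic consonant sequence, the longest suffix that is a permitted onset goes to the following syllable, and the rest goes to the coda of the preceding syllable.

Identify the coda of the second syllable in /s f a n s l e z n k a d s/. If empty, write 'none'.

The vowels are a, e, a — 3 nuclei, so 3 syllables.
Between /a/ (V1) and /e/ (V2): /nsl/ splits as /n/ + /sl/ (/sl/ is the longest suffix that is a licit onset).
Between /e/ (V2) and /a/ (V3): /znk/; trying suffixes from longest down, /k/ is the first permitted one, so coda /zn/ | onset /k/.
Syllabification: sfan.slezn.kads.
Syllable 2 is /slezn/: onset /sl/, nucleus /e/, coda /zn/.

zn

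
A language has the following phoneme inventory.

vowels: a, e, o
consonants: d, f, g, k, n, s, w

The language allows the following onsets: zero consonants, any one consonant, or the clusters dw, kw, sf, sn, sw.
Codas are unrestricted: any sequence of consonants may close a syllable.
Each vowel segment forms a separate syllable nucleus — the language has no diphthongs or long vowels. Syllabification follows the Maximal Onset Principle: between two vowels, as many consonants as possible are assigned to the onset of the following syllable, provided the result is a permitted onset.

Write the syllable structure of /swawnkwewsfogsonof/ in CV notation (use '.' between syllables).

Nuclei (vowels): a, e, o, o, o → 5 syllables.
V1 /a/ – V2 /e/: /wnkw/ — longest licit onset from the right is /kw/, leaving /wn/ as coda.
V2 /e/ – V3 /o/: /wsf/ splits as /w/ + /sf/ (/sf/ is the longest suffix that is a licit onset).
V3 /o/ – V4 /o/: /gs/ splits as /g/ + /s/ (/s/ is the longest suffix that is a licit onset).
V4 /o/ – V5 /o/: /n/ is a single consonant, so it becomes the next onset.
So the parse is swawn.kwew.sfog.so.nof.
Mapping each syllable to C/V: /swawn/ → CCVCC, /kwew/ → CCVC, /sfog/ → CCVC, /so/ → CV, /nof/ → CVC.

CCVCC.CCVC.CCVC.CV.CVC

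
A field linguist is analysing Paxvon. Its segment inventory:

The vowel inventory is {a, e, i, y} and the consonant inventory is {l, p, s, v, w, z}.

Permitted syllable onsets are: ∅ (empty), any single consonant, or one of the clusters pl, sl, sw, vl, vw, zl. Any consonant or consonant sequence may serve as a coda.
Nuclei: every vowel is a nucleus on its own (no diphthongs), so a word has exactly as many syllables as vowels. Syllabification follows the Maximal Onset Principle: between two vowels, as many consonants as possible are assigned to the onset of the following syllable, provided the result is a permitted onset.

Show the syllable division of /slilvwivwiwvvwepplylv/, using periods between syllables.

slil.vwi.vwiwv.vwep.plylv

The vowels are i, i, i, e, y — 5 nuclei, so 5 syllables.
σ1/σ2 boundary: cluster /lvw/ — the longest permitted-onset suffix is /vw/; onset = /vw/, preceding coda = /l/.
σ2/σ3 boundary: /vw/ is a licit onset in full, so it all attaches to the next syllable.
σ3/σ4 boundary: /wvvw/ splits as /wv/ + /vw/ (/vw/ is the longest suffix that is a licit onset).
σ4/σ5 boundary: /ppl/ — longest licit onset from the right is /pl/, leaving /p/ as coda.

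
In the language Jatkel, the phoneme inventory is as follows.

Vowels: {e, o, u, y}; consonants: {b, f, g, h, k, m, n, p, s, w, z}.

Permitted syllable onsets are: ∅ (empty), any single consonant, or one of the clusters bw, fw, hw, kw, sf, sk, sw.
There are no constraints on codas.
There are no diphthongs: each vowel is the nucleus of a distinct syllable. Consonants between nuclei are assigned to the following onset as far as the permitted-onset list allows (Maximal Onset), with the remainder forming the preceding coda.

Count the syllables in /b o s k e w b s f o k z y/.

Nuclei (vowels): o, e, o, y → 4 syllables.

4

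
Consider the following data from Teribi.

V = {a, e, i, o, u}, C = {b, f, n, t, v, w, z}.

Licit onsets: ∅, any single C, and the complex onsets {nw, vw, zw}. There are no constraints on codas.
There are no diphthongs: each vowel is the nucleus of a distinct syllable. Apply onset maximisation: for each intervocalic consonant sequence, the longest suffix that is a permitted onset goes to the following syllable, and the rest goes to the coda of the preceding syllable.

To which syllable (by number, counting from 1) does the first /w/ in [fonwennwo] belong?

Vowels present: o, e, o; each is a nucleus, giving 3 syllables.
/o…e/ gap (V1→V2): cluster /nw/ — /nw/ is itself a permitted onset, so the whole cluster goes right; preceding coda = ∅.
/e…o/ gap (V2→V3): /nnw/ splits as /n/ + /nw/ (/nw/ is the longest suffix that is a licit onset).
Syllabification: fo.nwen.nwo.
The first /w/ is in the onset of syllable 2 (/nwen/).

2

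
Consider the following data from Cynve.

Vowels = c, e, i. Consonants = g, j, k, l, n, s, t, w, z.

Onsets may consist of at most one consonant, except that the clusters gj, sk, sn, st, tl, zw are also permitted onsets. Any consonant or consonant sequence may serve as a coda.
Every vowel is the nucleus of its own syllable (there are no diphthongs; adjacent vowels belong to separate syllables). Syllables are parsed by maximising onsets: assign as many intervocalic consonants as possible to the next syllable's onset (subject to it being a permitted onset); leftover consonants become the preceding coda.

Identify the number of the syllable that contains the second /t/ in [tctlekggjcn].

Vowels present: c, e, c; each is a nucleus, giving 3 syllables.
Between /c/ (V1) and /e/ (V2): /tl/ is a licit onset in full, so it all attaches to the next syllable.
Between /e/ (V2) and /c/ (V3): /kggj/ splits as /kg/ + /gj/ (/gj/ is the longest suffix that is a licit onset).
Putting it together: tc.tlekg.gjcn.
The second /t/ is in the onset of syllable 2 (/tlekg/).

2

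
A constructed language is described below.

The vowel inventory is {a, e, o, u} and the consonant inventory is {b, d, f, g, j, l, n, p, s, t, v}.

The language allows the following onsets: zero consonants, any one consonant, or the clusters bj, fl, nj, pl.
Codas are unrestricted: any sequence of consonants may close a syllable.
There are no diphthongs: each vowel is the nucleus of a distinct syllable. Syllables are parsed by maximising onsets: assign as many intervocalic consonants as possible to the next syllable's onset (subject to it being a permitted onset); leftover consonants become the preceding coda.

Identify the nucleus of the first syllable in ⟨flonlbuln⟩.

o

Nuclei (vowels): o, u → 2 syllables.
The first nucleus (vowel 1 from the left) is /o/.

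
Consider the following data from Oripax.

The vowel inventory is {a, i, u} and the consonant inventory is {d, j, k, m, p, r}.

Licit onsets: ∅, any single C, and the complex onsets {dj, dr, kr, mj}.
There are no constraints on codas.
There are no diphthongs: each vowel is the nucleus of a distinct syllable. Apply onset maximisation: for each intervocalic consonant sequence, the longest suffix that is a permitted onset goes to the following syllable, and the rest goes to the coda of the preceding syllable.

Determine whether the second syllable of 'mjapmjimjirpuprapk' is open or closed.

open

Nuclei (vowels): a, i, i, u, a → 5 syllables.
/a…i/ gap (V1→V2): /pmj/ splits as /p/ + /mj/ (/mj/ is the longest suffix that is a licit onset).
/i…i/ gap (V2→V3): /mj/ is a licit onset in full, so it all attaches to the next syllable.
/i…u/ gap (V3→V4): /rp/; trying suffixes from longest down, /p/ is the first permitted one, so coda /r/ | onset /p/.
/u…a/ gap (V4→V5): /pr/; trying suffixes from longest down, /r/ is the first permitted one, so coda /p/ | onset /r/.
Result: mjap.mji.mjir.pup.rapk.
Syllable 2 is /mji/; it ends in its nucleus with no coda, so it is open.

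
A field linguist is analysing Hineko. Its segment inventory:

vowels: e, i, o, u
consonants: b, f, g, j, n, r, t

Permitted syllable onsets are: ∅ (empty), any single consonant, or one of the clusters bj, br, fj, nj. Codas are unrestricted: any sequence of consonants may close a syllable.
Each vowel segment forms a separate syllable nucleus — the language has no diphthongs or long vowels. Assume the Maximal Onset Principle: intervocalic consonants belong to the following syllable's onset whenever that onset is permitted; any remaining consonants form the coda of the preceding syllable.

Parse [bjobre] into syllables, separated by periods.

bjo.bre

The vowels are o, e — 2 nuclei, so 2 syllables.
V1 /o/ – V2 /e/: /br/ is a licit onset in full, so it all attaches to the next syllable.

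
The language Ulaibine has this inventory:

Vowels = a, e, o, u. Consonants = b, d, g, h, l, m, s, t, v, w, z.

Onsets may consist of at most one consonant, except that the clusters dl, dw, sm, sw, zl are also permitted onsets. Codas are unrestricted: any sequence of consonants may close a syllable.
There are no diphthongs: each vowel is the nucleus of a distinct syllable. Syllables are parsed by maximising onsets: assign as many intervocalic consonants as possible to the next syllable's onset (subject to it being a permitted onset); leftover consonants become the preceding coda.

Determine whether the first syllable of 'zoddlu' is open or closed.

closed

The vowels are o, u — 2 nuclei, so 2 syllables.
σ1/σ2 boundary: /ddl/; trying suffixes from longest down, /dl/ is the first permitted one, so coda /d/ | onset /dl/.
Result: zod.dlu.
Syllable 1 is /zod/ with coda /d/, so it is closed.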